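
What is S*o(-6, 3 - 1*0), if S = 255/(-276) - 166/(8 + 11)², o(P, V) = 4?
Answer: -45957/8303 ≈ -5.5350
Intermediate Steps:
S = -45957/33212 (S = 255*(-1/276) - 166/(19²) = -85/92 - 166/361 = -45957/33212 ≈ -1.3837)
S*o(-6, 3 - 1*0) = -45957/33212*4 = -45957/8303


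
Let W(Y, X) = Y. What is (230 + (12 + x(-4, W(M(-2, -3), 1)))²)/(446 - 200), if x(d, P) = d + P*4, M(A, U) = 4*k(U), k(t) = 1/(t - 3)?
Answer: 1163/1107 ≈ 1.0506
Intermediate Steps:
k(t) = 1/(-3 + t)
M(A, U) = 4/(-3 + U)
x(d, P) = d + 4*P
(230 + (12 + x(-4, W(M(-2, -3), 1)))²)/(446 - 200) = (230 + (12 + (-4 + 4*(4/(-3 - 3))))²)/(446 - 200) = (230 + (12 + (-4 + 4*(4/(-6))))²)/246 = (230 + (12 + (-4 + 4*(4*(-⅙))))²)*(1/246) = (230 + (12 + (-4 + 4*(-⅔)))²)*(1/246) = (230 + (12 + (-4 - 8/3))²)*(1/246) = (230 + (12 - 20/3)²)*(1/246) = (230 + (16/3)²)*(1/246) = (230 + 256/9)*(1/246) = (2326/9)*(1/246) = 1163/1107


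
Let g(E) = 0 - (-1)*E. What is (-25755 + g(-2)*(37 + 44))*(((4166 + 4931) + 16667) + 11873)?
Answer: -975438129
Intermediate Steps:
g(E) = E (g(E) = 0 + E = E)
(-25755 + g(-2)*(37 + 44))*(((4166 + 4931) + 16667) + 11873) = (-25755 - 2*(37 + 44))*(((4166 + 4931) + 16667) + 11873) = (-25755 - 2*81)*((9097 + 16667) + 11873) = (-25755 - 162)*(25764 + 11873) = -25917*37637 = -975438129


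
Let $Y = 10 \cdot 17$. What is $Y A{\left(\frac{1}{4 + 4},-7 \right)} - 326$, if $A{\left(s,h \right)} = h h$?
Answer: $8004$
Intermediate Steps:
$Y = 170$
$A{\left(s,h \right)} = h^{2}$
$Y A{\left(\frac{1}{4 + 4},-7 \right)} - 326 = 170 \left(-7\right)^{2} - 326 = 170 \cdot 49 - 326 = 8330 - 326 = 8004$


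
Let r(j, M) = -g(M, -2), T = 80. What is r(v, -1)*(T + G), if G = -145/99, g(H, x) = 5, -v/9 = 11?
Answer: -38875/99 ≈ -392.68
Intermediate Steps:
v = -99 (v = -9*11 = -99)
G = -145/99 (G = -145*1/99 = -145/99 ≈ -1.4646)
r(j, M) = -5 (r(j, M) = -1*5 = -5)
r(v, -1)*(T + G) = -5*(80 - 145/99) = -5*7775/99 = -38875/99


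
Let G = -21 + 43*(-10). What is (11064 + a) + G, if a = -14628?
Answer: -4015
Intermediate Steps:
G = -451 (G = -21 - 430 = -451)
(11064 + a) + G = (11064 - 14628) - 451 = -3564 - 451 = -4015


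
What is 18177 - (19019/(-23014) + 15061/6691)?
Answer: 2798796415573/153986674 ≈ 18176.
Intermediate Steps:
18177 - (19019/(-23014) + 15061/6691) = 18177 - (19019*(-1/23014) + 15061*(1/6691)) = 18177 - (-19019/23014 + 15061/6691) = 18177 - 1*219357725/153986674 = 18177 - 219357725/153986674 = 2798796415573/153986674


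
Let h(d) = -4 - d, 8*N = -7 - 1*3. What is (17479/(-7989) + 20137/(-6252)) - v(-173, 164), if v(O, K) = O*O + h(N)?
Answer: -124583615428/4162269 ≈ -29932.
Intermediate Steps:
N = -5/4 (N = (-7 - 1*3)/8 = (-7 - 3)/8 = (⅛)*(-10) = -5/4 ≈ -1.2500)
v(O, K) = -11/4 + O² (v(O, K) = O*O + (-4 - 1*(-5/4)) = O² + (-4 + 5/4) = O² - 11/4 = -11/4 + O²)
(17479/(-7989) + 20137/(-6252)) - v(-173, 164) = (17479/(-7989) + 20137/(-6252)) - (-11/4 + (-173)²) = (17479*(-1/7989) + 20137*(-1/6252)) - (-11/4 + 29929) = (-17479/7989 - 20137/6252) - 1*119705/4 = -90051067/16649076 - 119705/4 = -124583615428/4162269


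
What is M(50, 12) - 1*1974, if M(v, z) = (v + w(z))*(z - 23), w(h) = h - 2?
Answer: -2634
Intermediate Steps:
w(h) = -2 + h
M(v, z) = (-23 + z)*(-2 + v + z) (M(v, z) = (v + (-2 + z))*(z - 23) = (-2 + v + z)*(-23 + z) = (-23 + z)*(-2 + v + z))
M(50, 12) - 1*1974 = (46 + 12² - 25*12 - 23*50 + 50*12) - 1*1974 = (46 + 144 - 300 - 1150 + 600) - 1974 = -660 - 1974 = -2634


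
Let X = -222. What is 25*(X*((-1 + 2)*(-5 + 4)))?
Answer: 5550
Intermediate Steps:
25*(X*((-1 + 2)*(-5 + 4))) = 25*(-222*(-1 + 2)*(-5 + 4)) = 25*(-222*(-1)) = 25*222 = 5550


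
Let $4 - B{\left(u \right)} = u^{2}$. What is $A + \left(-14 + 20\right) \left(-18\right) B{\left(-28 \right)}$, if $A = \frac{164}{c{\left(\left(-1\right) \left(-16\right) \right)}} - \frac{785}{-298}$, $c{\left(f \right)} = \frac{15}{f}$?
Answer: $\frac{377346527}{4470} \approx 84418.0$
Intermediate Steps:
$A = \frac{793727}{4470}$ ($A = \frac{164}{15 \frac{1}{\left(-1\right) \left(-16\right)}} - \frac{785}{-298} = \frac{164}{15 \cdot \frac{1}{16}} - - \frac{785}{298} = \frac{164}{15 \cdot \frac{1}{16}} + \frac{785}{298} = \frac{164}{\frac{15}{16}} + \frac{785}{298} = 164 \cdot \frac{16}{15} + \frac{785}{298} = \frac{2624}{15} + \frac{785}{298} = \frac{793727}{4470} \approx 177.57$)
$B{\left(u \right)} = 4 - u^{2}$
$A + \left(-14 + 20\right) \left(-18\right) B{\left(-28 \right)} = \frac{793727}{4470} + \left(-14 + 20\right) \left(-18\right) \left(4 - \left(-28\right)^{2}\right) = \frac{793727}{4470} + 6 \left(-18\right) \left(4 - 784\right) = \frac{793727}{4470} - 108 \left(4 - 784\right) = \frac{793727}{4470} - -84240 = \frac{793727}{4470} + 84240 = \frac{377346527}{4470}$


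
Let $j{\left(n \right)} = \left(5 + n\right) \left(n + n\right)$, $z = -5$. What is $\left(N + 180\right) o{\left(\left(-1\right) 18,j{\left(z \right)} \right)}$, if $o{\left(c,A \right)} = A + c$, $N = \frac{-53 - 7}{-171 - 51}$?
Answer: $- \frac{120060}{37} \approx -3244.9$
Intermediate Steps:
$N = \frac{10}{37}$ ($N = - \frac{60}{-222} = \left(-60\right) \left(- \frac{1}{222}\right) = \frac{10}{37} \approx 0.27027$)
$j{\left(n \right)} = 2 n \left(5 + n\right)$ ($j{\left(n \right)} = \left(5 + n\right) 2 n = 2 n \left(5 + n\right)$)
$\left(N + 180\right) o{\left(\left(-1\right) 18,j{\left(z \right)} \right)} = \left(\frac{10}{37} + 180\right) \left(2 \left(-5\right) \left(5 - 5\right) - 18\right) = \frac{6670 \left(2 \left(-5\right) 0 - 18\right)}{37} = \frac{6670 \left(0 - 18\right)}{37} = \frac{6670}{37} \left(-18\right) = - \frac{120060}{37}$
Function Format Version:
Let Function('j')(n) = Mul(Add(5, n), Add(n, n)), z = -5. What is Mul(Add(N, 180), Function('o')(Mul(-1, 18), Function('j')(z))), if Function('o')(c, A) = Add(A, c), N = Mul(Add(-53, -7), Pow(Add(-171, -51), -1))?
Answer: Rational(-120060, 37) ≈ -3244.9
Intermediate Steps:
N = Rational(10, 37) (N = Mul(-60, Pow(-222, -1)) = Mul(-60, Rational(-1, 222)) = Rational(10, 37) ≈ 0.27027)
Function('j')(n) = Mul(2, n, Add(5, n)) (Function('j')(n) = Mul(Add(5, n), Mul(2, n)) = Mul(2, n, Add(5, n)))
Mul(Add(N, 180), Function('o')(Mul(-1, 18), Function('j')(z))) = Mul(Add(Rational(10, 37), 180), Add(Mul(2, -5, Add(5, -5)), Mul(-1, 18))) = Mul(Rational(6670, 37), Add(Mul(2, -5, 0), -18)) = Mul(Rational(6670, 37), Add(0, -18)) = Mul(Rational(6670, 37), -18) = Rational(-120060, 37)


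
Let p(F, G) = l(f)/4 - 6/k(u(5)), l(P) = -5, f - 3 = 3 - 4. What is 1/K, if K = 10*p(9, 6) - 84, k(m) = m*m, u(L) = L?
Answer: -10/989 ≈ -0.010111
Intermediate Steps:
k(m) = m²
f = 2 (f = 3 + (3 - 4) = 3 - 1 = 2)
p(F, G) = -149/100 (p(F, G) = -5/4 - 6/(5²) = -5*¼ - 6/25 = -5/4 - 6*1/25 = -5/4 - 6/25 = -149/100)
K = -989/10 (K = 10*(-149/100) - 84 = -149/10 - 84 = -989/10 ≈ -98.900)
1/K = 1/(-989/10) = -10/989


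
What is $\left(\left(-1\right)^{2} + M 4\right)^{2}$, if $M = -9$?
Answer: $1225$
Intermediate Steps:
$\left(\left(-1\right)^{2} + M 4\right)^{2} = \left(\left(-1\right)^{2} - 36\right)^{2} = \left(1 - 36\right)^{2} = \left(-35\right)^{2} = 1225$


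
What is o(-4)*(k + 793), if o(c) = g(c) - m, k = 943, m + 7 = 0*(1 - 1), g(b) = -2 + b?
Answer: 1736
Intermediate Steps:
m = -7 (m = -7 + 0*(1 - 1) = -7 + 0*0 = -7 + 0 = -7)
o(c) = 5 + c (o(c) = (-2 + c) - 1*(-7) = (-2 + c) + 7 = 5 + c)
o(-4)*(k + 793) = (5 - 4)*(943 + 793) = 1*1736 = 1736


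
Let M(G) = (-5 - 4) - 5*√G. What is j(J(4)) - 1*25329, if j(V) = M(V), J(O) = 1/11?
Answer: -25338 - 5*√11/11 ≈ -25340.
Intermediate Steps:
J(O) = 1/11
M(G) = -9 - 5*√G
j(V) = -9 - 5*√V
j(J(4)) - 1*25329 = (-9 - 5*√11/11) - 1*25329 = (-9 - 5*√11/11) - 25329 = -25338 - 5*√11/11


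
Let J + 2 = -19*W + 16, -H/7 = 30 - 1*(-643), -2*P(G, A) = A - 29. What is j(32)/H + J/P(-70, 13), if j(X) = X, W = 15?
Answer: -1276937/37688 ≈ -33.882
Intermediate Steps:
P(G, A) = 29/2 - A/2 (P(G, A) = -(A - 29)/2 = -(-29 + A)/2 = 29/2 - A/2)
H = -4711 (H = -7*(30 - 1*(-643)) = -7*(30 + 643) = -7*673 = -4711)
J = -271 (J = -2 + (-19*15 + 16) = -2 + (-285 + 16) = -2 - 269 = -271)
j(32)/H + J/P(-70, 13) = 32/(-4711) - 271/(29/2 - ½*13) = 32*(-1/4711) - 271/(29/2 - 13/2) = -32/4711 - 271/8 = -1276937/37688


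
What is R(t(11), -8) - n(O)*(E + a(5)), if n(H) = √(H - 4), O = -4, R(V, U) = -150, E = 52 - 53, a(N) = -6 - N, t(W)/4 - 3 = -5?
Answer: -150 + 24*I*√2 ≈ -150.0 + 33.941*I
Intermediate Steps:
t(W) = -8 (t(W) = 12 + 4*(-5) = 12 - 20 = -8)
E = -1
n(H) = √(-4 + H)
R(t(11), -8) - n(O)*(E + a(5)) = -150 - √(-4 - 4)*(-1 + (-6 - 1*5)) = -150 - √(-8)*(-1 + (-6 - 5)) = -150 - 2*I*√2*(-1 - 11) = -150 - 2*I*√2*(-12) = -150 - (-24)*I*√2 = -150 + 24*I*√2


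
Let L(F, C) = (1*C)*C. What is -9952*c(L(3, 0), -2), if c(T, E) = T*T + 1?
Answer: -9952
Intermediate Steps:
L(F, C) = C² (L(F, C) = C*C = C²)
c(T, E) = 1 + T² (c(T, E) = T² + 1 = 1 + T²)
-9952*c(L(3, 0), -2) = -9952*(1 + (0²)²) = -9952*(1 + 0²) = -9952*(1 + 0) = -9952*1 = -9952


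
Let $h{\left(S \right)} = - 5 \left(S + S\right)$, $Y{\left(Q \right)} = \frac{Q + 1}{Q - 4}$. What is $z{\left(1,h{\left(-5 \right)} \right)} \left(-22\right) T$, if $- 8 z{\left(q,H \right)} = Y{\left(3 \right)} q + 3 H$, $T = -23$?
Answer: $- \frac{18469}{2} \approx -9234.5$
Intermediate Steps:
$Y{\left(Q \right)} = \frac{1 + Q}{-4 + Q}$
$h{\left(S \right)} = - 10 S$ ($h{\left(S \right)} = - 5 \cdot 2 S = - 10 S$)
$z{\left(q,H \right)} = \frac{q}{2} - \frac{3 H}{8}$ ($z{\left(q,H \right)} = - \frac{\frac{1 + 3}{-4 + 3} q + 3 H}{8} = - \frac{\frac{1}{-1} \cdot 4 q + 3 H}{8} = - \frac{\left(-1\right) 4 q + 3 H}{8} = - \frac{- 4 q + 3 H}{8} = \frac{q}{2} - \frac{3 H}{8}$)
$z{\left(1,h{\left(-5 \right)} \right)} \left(-22\right) T = \left(\frac{1}{2} \cdot 1 - \frac{3 \left(\left(-10\right) \left(-5\right)\right)}{8}\right) \left(-22\right) \left(-23\right) = \left(\frac{1}{2} - \frac{75}{4}\right) \left(-22\right) \left(-23\right) = \left(- \frac{73}{4}\right) \left(-22\right) \left(-23\right) = \frac{803}{2} \left(-23\right) = - \frac{18469}{2}$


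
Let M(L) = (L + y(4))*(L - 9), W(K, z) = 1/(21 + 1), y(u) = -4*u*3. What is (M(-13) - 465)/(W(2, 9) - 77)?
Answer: -19294/1693 ≈ -11.396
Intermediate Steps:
y(u) = -12*u
W(K, z) = 1/22
M(L) = (-48 + L)*(-9 + L) (M(L) = (L - 12*4)*(L - 9) = (L - 48)*(-9 + L) = (-48 + L)*(-9 + L))
(M(-13) - 465)/(W(2, 9) - 77) = ((432 + (-13)² - 57*(-13)) - 465)/(1/22 - 77) = ((432 + 169 + 741) - 465)/(-1693/22) = (1342 - 465)*(-22/1693) = 877*(-22/1693) = -19294/1693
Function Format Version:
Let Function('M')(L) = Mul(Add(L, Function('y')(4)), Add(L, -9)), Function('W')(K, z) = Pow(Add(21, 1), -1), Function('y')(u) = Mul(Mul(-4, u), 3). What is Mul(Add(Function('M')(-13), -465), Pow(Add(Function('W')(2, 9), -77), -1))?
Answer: Rational(-19294, 1693) ≈ -11.396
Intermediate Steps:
Function('y')(u) = Mul(-12, u)
Function('W')(K, z) = Rational(1, 22) (Function('W')(K, z) = Pow(22, -1) = Rational(1, 22))
Function('M')(L) = Mul(Add(-48, L), Add(-9, L)) (Function('M')(L) = Mul(Add(L, Mul(-12, 4)), Add(L, -9)) = Mul(Add(L, -48), Add(-9, L)) = Mul(Add(-48, L), Add(-9, L)))
Mul(Add(Function('M')(-13), -465), Pow(Add(Function('W')(2, 9), -77), -1)) = Mul(Add(Add(432, Pow(-13, 2), Mul(-57, -13)), -465), Pow(Add(Rational(1, 22), -77), -1)) = Mul(Add(Add(432, 169, 741), -465), Pow(Rational(-1693, 22), -1)) = Mul(Add(1342, -465), Rational(-22, 1693)) = Mul(877, Rational(-22, 1693)) = Rational(-19294, 1693)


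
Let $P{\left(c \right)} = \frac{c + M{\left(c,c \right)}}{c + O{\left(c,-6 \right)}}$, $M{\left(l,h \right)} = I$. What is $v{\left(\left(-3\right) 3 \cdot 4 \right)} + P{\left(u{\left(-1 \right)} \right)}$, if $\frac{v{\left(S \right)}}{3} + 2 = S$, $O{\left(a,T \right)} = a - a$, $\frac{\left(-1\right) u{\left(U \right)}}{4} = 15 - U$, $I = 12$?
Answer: $- \frac{1811}{16} \approx -113.19$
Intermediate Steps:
$u{\left(U \right)} = -60 + 4 U$ ($u{\left(U \right)} = - 4 \left(15 - U\right) = -60 + 4 U$)
$O{\left(a,T \right)} = 0$
$M{\left(l,h \right)} = 12$
$P{\left(c \right)} = \frac{12 + c}{c}$ ($P{\left(c \right)} = \frac{c + 12}{c + 0} = \frac{12 + c}{c}$)
$v{\left(S \right)} = -6 + 3 S$
$v{\left(\left(-3\right) 3 \cdot 4 \right)} + P{\left(u{\left(-1 \right)} \right)} = \left(-6 + 3 \left(-3\right) 3 \cdot 4\right) + \frac{12 + \left(-60 + 4 \left(-1\right)\right)}{-60 + 4 \left(-1\right)} = \left(-6 + 3 \left(\left(-9\right) 4\right)\right) + \frac{12 - 64}{-60 - 4} = \left(-6 + 3 \left(-36\right)\right) + \frac{12 - 64}{-64} = \left(-6 - 108\right) - - \frac{13}{16} = -114 + \frac{13}{16} = - \frac{1811}{16}$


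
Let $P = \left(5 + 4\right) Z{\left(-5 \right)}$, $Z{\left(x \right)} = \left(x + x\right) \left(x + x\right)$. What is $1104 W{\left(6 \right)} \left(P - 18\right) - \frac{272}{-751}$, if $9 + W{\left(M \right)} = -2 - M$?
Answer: $- \frac{12431585104}{751} \approx -1.6553 \cdot 10^{7}$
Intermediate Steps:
$Z{\left(x \right)} = 4 x^{2}$ ($Z{\left(x \right)} = 2 x 2 x = 4 x^{2}$)
$W{\left(M \right)} = -11 - M$ ($W{\left(M \right)} = -9 - \left(2 + M\right) = -11 - M$)
$P = 900$ ($P = \left(5 + 4\right) 4 \left(-5\right)^{2} = 9 \cdot 4 \cdot 25 = 9 \cdot 100 = 900$)
$1104 W{\left(6 \right)} \left(P - 18\right) - \frac{272}{-751} = 1104 \left(-11 - 6\right) \left(900 - 18\right) - \frac{272}{-751} = 1104 \left(-11 - 6\right) 882 - - \frac{272}{751} = 1104 \left(\left(-17\right) 882\right) + \frac{272}{751} = 1104 \left(-14994\right) + \frac{272}{751} = -16553376 + \frac{272}{751} = - \frac{12431585104}{751}$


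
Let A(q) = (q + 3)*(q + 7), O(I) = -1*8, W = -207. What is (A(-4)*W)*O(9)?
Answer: -4968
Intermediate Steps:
O(I) = -8
A(q) = (3 + q)*(7 + q)
(A(-4)*W)*O(9) = ((21 + (-4)² + 10*(-4))*(-207))*(-8) = ((21 + 16 - 40)*(-207))*(-8) = -3*(-207)*(-8) = 621*(-8) = -4968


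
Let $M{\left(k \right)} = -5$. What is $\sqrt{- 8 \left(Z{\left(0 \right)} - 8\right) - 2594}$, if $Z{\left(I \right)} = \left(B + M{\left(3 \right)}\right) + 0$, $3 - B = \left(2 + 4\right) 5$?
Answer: $i \sqrt{2274} \approx 47.686 i$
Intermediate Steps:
$B = -27$ ($B = 3 - \left(2 + 4\right) 5 = 3 - 6 \cdot 5 = 3 - 30 = -27$)
$Z{\left(I \right)} = -32$ ($Z{\left(I \right)} = \left(-27 - 5\right) + 0 = -32 + 0 = -32$)
$\sqrt{- 8 \left(Z{\left(0 \right)} - 8\right) - 2594} = \sqrt{- 8 \left(-32 - 8\right) - 2594} = \sqrt{\left(-8\right) \left(-40\right) - 2594} = \sqrt{320 - 2594} = \sqrt{-2274} = i \sqrt{2274}$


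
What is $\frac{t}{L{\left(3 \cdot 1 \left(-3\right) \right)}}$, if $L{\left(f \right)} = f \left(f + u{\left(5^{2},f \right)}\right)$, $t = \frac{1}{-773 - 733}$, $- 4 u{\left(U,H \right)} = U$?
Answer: $- \frac{2}{413397} \approx -4.838 \cdot 10^{-6}$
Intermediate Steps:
$u{\left(U,H \right)} = - \frac{U}{4}$
$t = - \frac{1}{1506}$ ($t = \frac{1}{-1506} = - \frac{1}{1506} \approx -0.00066401$)
$L{\left(f \right)} = f \left(- \frac{25}{4} + f\right)$ ($L{\left(f \right)} = f \left(f - \frac{5^{2}}{4}\right) = f \left(f - \frac{25}{4}\right) = f \left(- \frac{25}{4} + f\right)$)
$\frac{t}{L{\left(3 \cdot 1 \left(-3\right) \right)}} = - \frac{1}{1506 \frac{3 \cdot 1 \left(-3\right) \left(-25 + 4 \cdot 3 \cdot 1 \left(-3\right)\right)}{4}} = - \frac{1}{1506 \frac{3 \left(-3\right) \left(-25 + 4 \cdot 3 \left(-3\right)\right)}{4}} = - \frac{1}{1506 \cdot \frac{1}{4} \left(-9\right) \left(-25 + 4 \left(-9\right)\right)} = - \frac{1}{1506 \cdot \frac{1}{4} \left(-9\right) \left(-25 - 36\right)} = - \frac{1}{1506 \cdot \frac{1}{4} \left(-9\right) \left(-61\right)} = - \frac{1}{1506 \cdot \frac{549}{4}} = \left(- \frac{1}{1506}\right) \frac{4}{549} = - \frac{2}{413397}$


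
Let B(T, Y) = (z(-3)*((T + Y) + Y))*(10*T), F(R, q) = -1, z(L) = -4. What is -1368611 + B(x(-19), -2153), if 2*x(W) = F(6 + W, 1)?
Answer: -1454741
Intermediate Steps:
x(W) = -½ (x(W) = (½)*(-1) = -½)
B(T, Y) = 10*T*(-8*Y - 4*T) (B(T, Y) = (-4*((T + Y) + Y))*(10*T) = (-4*(T + 2*Y))*(10*T) = (-8*Y - 4*T)*(10*T) = 10*T*(-8*Y - 4*T))
-1368611 + B(x(-19), -2153) = -1368611 - 40*(-½)*(-½ + 2*(-2153)) = -1368611 - 40*(-½)*(-½ - 4306) = -1368611 - 40*(-½)*(-8613/2) = -1368611 - 86130 = -1454741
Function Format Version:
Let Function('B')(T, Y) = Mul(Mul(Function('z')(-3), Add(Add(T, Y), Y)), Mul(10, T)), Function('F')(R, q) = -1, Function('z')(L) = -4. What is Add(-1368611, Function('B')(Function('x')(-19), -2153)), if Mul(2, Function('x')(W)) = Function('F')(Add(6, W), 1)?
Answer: -1454741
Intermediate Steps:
Function('x')(W) = Rational(-1, 2) (Function('x')(W) = Mul(Rational(1, 2), -1) = Rational(-1, 2))
Function('B')(T, Y) = Mul(10, T, Add(Mul(-8, Y), Mul(-4, T))) (Function('B')(T, Y) = Mul(Mul(-4, Add(Add(T, Y), Y)), Mul(10, T)) = Mul(Mul(-4, Add(T, Mul(2, Y))), Mul(10, T)) = Mul(Add(Mul(-8, Y), Mul(-4, T)), Mul(10, T)) = Mul(10, T, Add(Mul(-8, Y), Mul(-4, T))))
Add(-1368611, Function('B')(Function('x')(-19), -2153)) = Add(-1368611, Mul(-40, Rational(-1, 2), Add(Rational(-1, 2), Mul(2, -2153)))) = Add(-1368611, Mul(-40, Rational(-1, 2), Add(Rational(-1, 2), -4306))) = Add(-1368611, Mul(-40, Rational(-1, 2), Rational(-8613, 2))) = Add(-1368611, -86130) = -1454741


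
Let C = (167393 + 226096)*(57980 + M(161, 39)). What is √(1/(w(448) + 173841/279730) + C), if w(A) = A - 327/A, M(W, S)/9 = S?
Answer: √18078062436517655548373791354219/28064669489 ≈ 1.5150e+5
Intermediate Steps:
M(W, S) = 9*S
w(A) = A - 327/A
C = 22952606859 (C = (167393 + 226096)*(57980 + 9*39) = 393489*(57980 + 351) = 393489*58331 = 22952606859)
√(1/(w(448) + 173841/279730) + C) = √(1/((448 - 327/448) + 173841/279730) + 22952606859) = √(1/(200377/448 + 173841/279730) + 22952606859) = √(1/(28064669489/62659520) + 22952606859) = √(62659520/28064669489 + 22952606859) = √(644157325408852084571/28064669489) = √18078062436517655548373791354219/28064669489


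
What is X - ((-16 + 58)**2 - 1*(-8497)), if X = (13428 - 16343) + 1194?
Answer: -11982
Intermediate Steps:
X = -1721 (X = -2915 + 1194 = -1721)
X - ((-16 + 58)**2 - 1*(-8497)) = -1721 - ((-16 + 58)**2 - 1*(-8497)) = -1721 - (42**2 + 8497) = -1721 - (1764 + 8497) = -1721 - 1*10261 = -1721 - 10261 = -11982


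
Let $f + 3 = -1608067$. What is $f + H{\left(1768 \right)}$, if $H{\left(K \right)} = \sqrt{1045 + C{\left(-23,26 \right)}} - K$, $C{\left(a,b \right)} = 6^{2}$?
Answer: $-1609838 + \sqrt{1081} \approx -1.6098 \cdot 10^{6}$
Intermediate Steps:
$C{\left(a,b \right)} = 36$
$f = -1608070$ ($f = -3 - 1608067 = -1608070$)
$H{\left(K \right)} = \sqrt{1081} - K$ ($H{\left(K \right)} = \sqrt{1045 + 36} - K = \sqrt{1081} - K$)
$f + H{\left(1768 \right)} = -1608070 + \left(\sqrt{1081} - 1768\right) = -1608070 - \left(1768 - \sqrt{1081}\right) = -1609838 + \sqrt{1081}$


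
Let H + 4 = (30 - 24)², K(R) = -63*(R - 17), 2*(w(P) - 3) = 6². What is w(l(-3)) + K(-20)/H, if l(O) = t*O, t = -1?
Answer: 3003/32 ≈ 93.844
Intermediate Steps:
l(O) = -O
w(P) = 21 (w(P) = 3 + (½)*6² = 3 + (½)*36 = 3 + 18 = 21)
K(R) = 1071 - 63*R (K(R) = -63*(-17 + R) = 1071 - 63*R)
H = 32 (H = -4 + (30 - 24)² = -4 + 6² = -4 + 36 = 32)
w(l(-3)) + K(-20)/H = 21 + (1071 - 63*(-20))/32 = 21 + (1071 + 1260)*(1/32) = 21 + 2331*(1/32) = 21 + 2331/32 = 3003/32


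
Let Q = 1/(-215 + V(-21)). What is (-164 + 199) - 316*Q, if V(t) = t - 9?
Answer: 8891/245 ≈ 36.290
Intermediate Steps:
V(t) = -9 + t
Q = -1/245 (Q = 1/(-215 + (-9 - 21)) = 1/(-215 - 30) = 1/(-245) = -1/245 ≈ -0.0040816)
(-164 + 199) - 316*Q = (-164 + 199) - 316*(-1/245) = 35 + 316/245 = 8891/245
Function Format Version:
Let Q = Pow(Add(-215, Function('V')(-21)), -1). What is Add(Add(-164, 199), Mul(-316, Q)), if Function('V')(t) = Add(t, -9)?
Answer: Rational(8891, 245) ≈ 36.290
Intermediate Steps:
Function('V')(t) = Add(-9, t)
Q = Rational(-1, 245) (Q = Pow(Add(-215, Add(-9, -21)), -1) = Pow(Add(-215, -30), -1) = Pow(-245, -1) = Rational(-1, 245) ≈ -0.0040816)
Add(Add(-164, 199), Mul(-316, Q)) = Add(Add(-164, 199), Mul(-316, Rational(-1, 245))) = Add(35, Rational(316, 245)) = Rational(8891, 245)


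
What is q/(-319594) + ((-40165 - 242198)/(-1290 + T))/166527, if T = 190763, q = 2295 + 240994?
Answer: -2558811617460647/3361316074796658 ≈ -0.76125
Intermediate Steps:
q = 243289
q/(-319594) + ((-40165 - 242198)/(-1290 + T))/166527 = 243289/(-319594) + ((-40165 - 242198)/(-1290 + 190763))/166527 = 243289*(-1/319594) - 282363/189473*(1/166527) = -243289/319594 - 282363*1/189473*(1/166527) = -243289/319594 - 282363/189473*1/166527 = -243289/319594 - 94121/10517456757 = -2558811617460647/3361316074796658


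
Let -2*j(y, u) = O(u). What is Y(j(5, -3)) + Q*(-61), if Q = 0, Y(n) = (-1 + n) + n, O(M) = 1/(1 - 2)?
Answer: 0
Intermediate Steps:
O(M) = -1 (O(M) = 1/(-1) = -1)
j(y, u) = ½ (j(y, u) = -½*(-1) = ½)
Y(n) = -1 + 2*n
Y(j(5, -3)) + Q*(-61) = (-1 + 2*(½)) + 0*(-61) = (-1 + 1) + 0 = 0 + 0 = 0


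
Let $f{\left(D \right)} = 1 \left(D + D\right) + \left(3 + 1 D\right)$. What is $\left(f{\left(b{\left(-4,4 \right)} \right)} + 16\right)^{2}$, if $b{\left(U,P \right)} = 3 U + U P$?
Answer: $4225$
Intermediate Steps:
$b{\left(U,P \right)} = 3 U + P U$
$f{\left(D \right)} = 3 + 3 D$ ($f{\left(D \right)} = 1 \cdot 2 D + \left(3 + D\right) = 2 D + \left(3 + D\right) = 3 + 3 D$)
$\left(f{\left(b{\left(-4,4 \right)} \right)} + 16\right)^{2} = \left(\left(3 + 3 \left(- 4 \left(3 + 4\right)\right)\right) + 16\right)^{2} = \left(\left(3 + 3 \left(\left(-4\right) 7\right)\right) + 16\right)^{2} = \left(\left(3 + 3 \left(-28\right)\right) + 16\right)^{2} = \left(\left(3 - 84\right) + 16\right)^{2} = \left(-81 + 16\right)^{2} = \left(-65\right)^{2} = 4225$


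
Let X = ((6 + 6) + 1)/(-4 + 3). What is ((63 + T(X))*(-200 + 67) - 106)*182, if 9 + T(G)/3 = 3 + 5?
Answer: -1471652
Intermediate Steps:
X = -13 (X = (12 + 1)/(-1) = 13*(-1) = -13)
T(G) = -3 (T(G) = -27 + 3*(3 + 5) = -27 + 3*8 = -27 + 24 = -3)
((63 + T(X))*(-200 + 67) - 106)*182 = ((63 - 3)*(-200 + 67) - 106)*182 = (60*(-133) - 106)*182 = (-7980 - 106)*182 = -8086*182 = -1471652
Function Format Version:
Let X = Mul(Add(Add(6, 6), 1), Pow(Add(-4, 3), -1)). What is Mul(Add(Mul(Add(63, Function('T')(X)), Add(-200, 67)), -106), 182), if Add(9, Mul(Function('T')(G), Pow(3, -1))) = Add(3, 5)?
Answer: -1471652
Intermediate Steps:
X = -13 (X = Mul(Add(12, 1), Pow(-1, -1)) = Mul(13, -1) = -13)
Function('T')(G) = -3 (Function('T')(G) = Add(-27, Mul(3, Add(3, 5))) = Add(-27, Mul(3, 8)) = Add(-27, 24) = -3)
Mul(Add(Mul(Add(63, Function('T')(X)), Add(-200, 67)), -106), 182) = Mul(Add(Mul(Add(63, -3), Add(-200, 67)), -106), 182) = Mul(Add(Mul(60, -133), -106), 182) = Mul(Add(-7980, -106), 182) = Mul(-8086, 182) = -1471652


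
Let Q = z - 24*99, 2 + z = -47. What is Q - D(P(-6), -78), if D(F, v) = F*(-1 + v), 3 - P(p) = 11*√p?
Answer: -2188 - 869*I*√6 ≈ -2188.0 - 2128.6*I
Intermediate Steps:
z = -49 (z = -2 - 47 = -49)
P(p) = 3 - 11*√p
Q = -2425 (Q = -49 - 24*99 = -49 - 2376 = -2425)
Q - D(P(-6), -78) = -2425 - (3 - 11*I*√6)*(-1 - 78) = -2425 - (3 - 11*I*√6)*(-79) = -2425 - (-237 + 869*I*√6) = -2425 + (237 - 869*I*√6) = -2188 - 869*I*√6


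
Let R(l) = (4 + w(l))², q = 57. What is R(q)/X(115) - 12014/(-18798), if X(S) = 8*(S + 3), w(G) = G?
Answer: 40644287/8872656 ≈ 4.5808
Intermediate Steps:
X(S) = 24 + 8*S (X(S) = 8*(3 + S) = 24 + 8*S)
R(l) = (4 + l)²
R(q)/X(115) - 12014/(-18798) = (4 + 57)²/(24 + 8*115) - 12014/(-18798) = 61²/(24 + 920) - 12014*(-1/18798) = 3721/944 + 6007/9399 = 40644287/8872656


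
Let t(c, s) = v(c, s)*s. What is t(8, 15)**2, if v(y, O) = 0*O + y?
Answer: 14400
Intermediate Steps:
v(y, O) = y (v(y, O) = 0 + y = y)
t(c, s) = c*s
t(8, 15)**2 = (8*15)**2 = 120**2 = 14400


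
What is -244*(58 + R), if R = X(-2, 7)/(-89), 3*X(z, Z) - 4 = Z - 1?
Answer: -3776144/267 ≈ -14143.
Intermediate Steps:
X(z, Z) = 1 + Z/3 (X(z, Z) = 4/3 + (Z - 1)/3 = 4/3 + (-1 + Z)/3 = 4/3 + (-⅓ + Z/3) = 1 + Z/3)
R = -10/267 (R = (1 + (⅓)*7)/(-89) = (1 + 7/3)*(-1/89) = (10/3)*(-1/89) = -10/267 ≈ -0.037453)
-244*(58 + R) = -244*(58 - 10/267) = -244*15476/267 = -3776144/267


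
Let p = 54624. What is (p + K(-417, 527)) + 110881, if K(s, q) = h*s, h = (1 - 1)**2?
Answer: 165505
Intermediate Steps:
h = 0 (h = 0**2 = 0)
K(s, q) = 0 (K(s, q) = 0*s = 0)
(p + K(-417, 527)) + 110881 = (54624 + 0) + 110881 = 54624 + 110881 = 165505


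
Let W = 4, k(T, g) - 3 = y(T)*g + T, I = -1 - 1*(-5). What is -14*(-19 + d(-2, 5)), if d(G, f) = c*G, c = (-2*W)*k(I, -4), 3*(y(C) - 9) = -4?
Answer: 16702/3 ≈ 5567.3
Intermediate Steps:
y(C) = 23/3 (y(C) = 9 + (⅓)*(-4) = 9 - 4/3 = 23/3)
I = 4 (I = -1 + 5 = 4)
k(T, g) = 3 + T + 23*g/3 (k(T, g) = 3 + (23*g/3 + T) = 3 + (T + 23*g/3) = 3 + T + 23*g/3)
c = 568/3 (c = (-2*4)*(3 + 4 + (23/3)*(-4)) = -8*(3 + 4 - 92/3) = -8*(-71/3) = 568/3 ≈ 189.33)
d(G, f) = 568*G/3
-14*(-19 + d(-2, 5)) = -14*(-19 + (568/3)*(-2)) = -14*(-19 - 1136/3) = -14*(-1193/3) = 16702/3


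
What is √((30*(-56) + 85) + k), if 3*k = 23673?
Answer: 2*√1574 ≈ 79.347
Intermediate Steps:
k = 7891 (k = (⅓)*23673 = 7891)
√((30*(-56) + 85) + k) = √((30*(-56) + 85) + 7891) = √((-1680 + 85) + 7891) = √(-1595 + 7891) = √6296 = 2*√1574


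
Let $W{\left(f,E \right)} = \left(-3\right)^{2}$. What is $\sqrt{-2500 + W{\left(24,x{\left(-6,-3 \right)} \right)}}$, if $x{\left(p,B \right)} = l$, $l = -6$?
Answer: $i \sqrt{2491} \approx 49.91 i$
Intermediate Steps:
$x{\left(p,B \right)} = -6$
$W{\left(f,E \right)} = 9$
$\sqrt{-2500 + W{\left(24,x{\left(-6,-3 \right)} \right)}} = \sqrt{-2500 + 9} = \sqrt{-2491} = i \sqrt{2491}$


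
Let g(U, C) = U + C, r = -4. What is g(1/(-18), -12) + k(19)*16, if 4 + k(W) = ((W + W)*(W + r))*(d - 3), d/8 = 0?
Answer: -493849/18 ≈ -27436.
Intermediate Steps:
d = 0 (d = 8*0 = 0)
g(U, C) = C + U
k(W) = -4 - 6*W*(-4 + W) (k(W) = -4 + ((W + W)*(W - 4))*(0 - 3) = -4 + ((2*W)*(-4 + W))*(-3) = -4 + (2*W*(-4 + W))*(-3) = -4 - 6*W*(-4 + W))
g(1/(-18), -12) + k(19)*16 = (-12 + 1/(-18)) + (-4 - 6*19**2 + 24*19)*16 = (-12 - 1/18) + (-4 - 6*361 + 456)*16 = -217/18 + (-4 - 2166 + 456)*16 = -217/18 - 1714*16 = -217/18 - 27424 = -493849/18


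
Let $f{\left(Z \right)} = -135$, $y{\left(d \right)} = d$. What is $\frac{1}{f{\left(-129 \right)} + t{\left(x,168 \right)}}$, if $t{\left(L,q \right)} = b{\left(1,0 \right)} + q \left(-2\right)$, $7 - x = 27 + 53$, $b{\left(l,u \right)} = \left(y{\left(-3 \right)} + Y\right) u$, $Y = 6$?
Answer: $- \frac{1}{471} \approx -0.0021231$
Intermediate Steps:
$b{\left(l,u \right)} = 3 u$ ($b{\left(l,u \right)} = \left(-3 + 6\right) u = 3 u$)
$x = -73$ ($x = 7 - \left(27 + 53\right) = 7 - 80 = -73$)
$t{\left(L,q \right)} = - 2 q$ ($t{\left(L,q \right)} = 3 \cdot 0 + q \left(-2\right) = 0 - 2 q = - 2 q$)
$\frac{1}{f{\left(-129 \right)} + t{\left(x,168 \right)}} = \frac{1}{-135 - 336} = \frac{1}{-471} = - \frac{1}{471}$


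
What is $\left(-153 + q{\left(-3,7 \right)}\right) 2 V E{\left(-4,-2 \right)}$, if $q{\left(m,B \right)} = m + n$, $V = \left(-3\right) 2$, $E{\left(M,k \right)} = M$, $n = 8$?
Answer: $-7104$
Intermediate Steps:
$V = -6$
$q{\left(m,B \right)} = 8 + m$ ($q{\left(m,B \right)} = m + 8 = 8 + m$)
$\left(-153 + q{\left(-3,7 \right)}\right) 2 V E{\left(-4,-2 \right)} = \left(-153 + \left(8 - 3\right)\right) 2 \left(-6\right) \left(-4\right) = \left(-153 + 5\right) \left(\left(-12\right) \left(-4\right)\right) = \left(-148\right) 48 = -7104$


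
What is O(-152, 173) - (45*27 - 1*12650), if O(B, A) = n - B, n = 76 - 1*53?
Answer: 11610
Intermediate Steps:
n = 23 (n = 76 - 53 = 23)
O(B, A) = 23 - B
O(-152, 173) - (45*27 - 1*12650) = (23 - 1*(-152)) - (45*27 - 1*12650) = (23 + 152) - (1215 - 12650) = 175 - 1*(-11435) = 175 + 11435 = 11610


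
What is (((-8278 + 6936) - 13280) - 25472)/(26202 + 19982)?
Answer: -20047/23092 ≈ -0.86814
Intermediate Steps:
(((-8278 + 6936) - 13280) - 25472)/(26202 + 19982) = ((-1342 - 13280) - 25472)/46184 = (-14622 - 25472)*(1/46184) = -40094*1/46184 = -20047/23092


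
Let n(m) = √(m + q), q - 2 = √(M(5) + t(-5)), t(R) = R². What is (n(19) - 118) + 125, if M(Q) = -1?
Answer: 7 + √(21 + 2*√6) ≈ 12.089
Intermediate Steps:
q = 2 + 2*√6 (q = 2 + √(-1 + (-5)²) = 2 + √(-1 + 25) = 2 + √24 = 2 + 2*√6 ≈ 6.8990)
n(m) = √(2 + m + 2*√6) (n(m) = √(m + (2 + 2*√6)) = √(2 + m + 2*√6))
(n(19) - 118) + 125 = (√(2 + 19 + 2*√6) - 118) + 125 = (√(21 + 2*√6) - 118) + 125 = (-118 + √(21 + 2*√6)) + 125 = 7 + √(21 + 2*√6)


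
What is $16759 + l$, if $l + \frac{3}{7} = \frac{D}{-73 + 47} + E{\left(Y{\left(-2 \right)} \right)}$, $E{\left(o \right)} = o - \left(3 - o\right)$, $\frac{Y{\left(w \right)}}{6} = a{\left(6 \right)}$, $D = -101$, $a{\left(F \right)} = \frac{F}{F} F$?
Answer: $\frac{3063325}{182} \approx 16831.0$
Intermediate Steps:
$a{\left(F \right)} = F$ ($a{\left(F \right)} = 1 F = F$)
$Y{\left(w \right)} = 36$ ($Y{\left(w \right)} = 6 \cdot 6 = 36$)
$E{\left(o \right)} = -3 + 2 o$ ($E{\left(o \right)} = o + \left(-3 + o\right) = -3 + 2 o$)
$l = \frac{13187}{182}$ ($l = - \frac{3}{7} + \left(- \frac{101}{-73 + 47} + \left(-3 + 2 \cdot 36\right)\right) = - \frac{3}{7} + \left(- \frac{101}{-26} + \left(-3 + 72\right)\right) = - \frac{3}{7} + \left(\left(-101\right) \left(- \frac{1}{26}\right) + 69\right) = - \frac{3}{7} + \left(\frac{101}{26} + 69\right) = - \frac{3}{7} + \frac{1895}{26} = \frac{13187}{182} \approx 72.456$)
$16759 + l = 16759 + \frac{13187}{182} = \frac{3063325}{182}$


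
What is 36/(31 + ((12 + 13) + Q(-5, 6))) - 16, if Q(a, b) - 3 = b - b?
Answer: -908/59 ≈ -15.390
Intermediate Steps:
Q(a, b) = 3 (Q(a, b) = 3 + (b - b) = 3 + 0 = 3)
36/(31 + ((12 + 13) + Q(-5, 6))) - 16 = 36/(31 + ((12 + 13) + 3)) - 16 = 36/(31 + (25 + 3)) - 16 = 36/(31 + 28) - 16 = 36/59 - 16 = -908/59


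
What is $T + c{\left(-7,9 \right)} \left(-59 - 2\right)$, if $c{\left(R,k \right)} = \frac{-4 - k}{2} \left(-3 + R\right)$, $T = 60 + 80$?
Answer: $-3825$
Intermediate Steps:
$T = 140$
$c{\left(R,k \right)} = \left(-3 + R\right) \left(-2 - \frac{k}{2}\right)$ ($c{\left(R,k \right)} = \left(-4 - k\right) \frac{1}{2} \left(-3 + R\right) = \left(-2 - \frac{k}{2}\right) \left(-3 + R\right) = \left(-3 + R\right) \left(-2 - \frac{k}{2}\right)$)
$T + c{\left(-7,9 \right)} \left(-59 - 2\right) = 140 + \left(6 - -14 + \frac{3}{2} \cdot 9 - \left(- \frac{7}{2}\right) 9\right) \left(-59 - 2\right) = 140 + \left(6 + 14 + \frac{27}{2} + \frac{63}{2}\right) \left(-59 - 2\right) = 140 + 65 \left(-61\right) = 140 - 3965 = -3825$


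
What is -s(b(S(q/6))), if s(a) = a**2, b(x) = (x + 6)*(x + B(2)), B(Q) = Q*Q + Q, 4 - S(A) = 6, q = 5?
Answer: -256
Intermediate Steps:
S(A) = -2 (S(A) = 4 - 1*6 = 4 - 6 = -2)
B(Q) = Q + Q**2 (B(Q) = Q**2 + Q = Q + Q**2)
b(x) = (6 + x)**2 (b(x) = (x + 6)*(x + 2*(1 + 2)) = (6 + x)*(x + 2*3) = (6 + x)*(x + 6) = (6 + x)*(6 + x) = (6 + x)**2)
-s(b(S(q/6))) = -(36 + (-2)**2 + 12*(-2))**2 = -(36 + 4 - 24)**2 = -1*16**2 = -1*256 = -256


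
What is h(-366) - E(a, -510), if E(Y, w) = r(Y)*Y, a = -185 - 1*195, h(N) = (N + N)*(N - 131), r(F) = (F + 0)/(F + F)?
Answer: 363994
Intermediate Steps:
r(F) = ½ (r(F) = F/((2*F)) = F*(1/(2*F)) = ½)
h(N) = 2*N*(-131 + N) (h(N) = (2*N)*(-131 + N) = 2*N*(-131 + N))
a = -380 (a = -185 - 195 = -380)
E(Y, w) = Y/2
h(-366) - E(a, -510) = 2*(-366)*(-131 - 366) - (-380)/2 = 2*(-366)*(-497) - 1*(-190) = 363804 + 190 = 363994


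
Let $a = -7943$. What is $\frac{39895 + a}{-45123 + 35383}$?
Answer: $- \frac{7988}{2435} \approx -3.2805$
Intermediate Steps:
$\frac{39895 + a}{-45123 + 35383} = \frac{39895 - 7943}{-45123 + 35383} = \frac{31952}{-9740} = 31952 \left(- \frac{1}{9740}\right) = - \frac{7988}{2435}$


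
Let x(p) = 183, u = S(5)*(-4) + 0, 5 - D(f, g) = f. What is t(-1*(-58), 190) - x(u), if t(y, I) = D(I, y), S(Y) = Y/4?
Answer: -368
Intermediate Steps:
S(Y) = Y/4 (S(Y) = Y*(1/4) = Y/4)
D(f, g) = 5 - f
u = -5 (u = ((1/4)*5)*(-4) + 0 = (5/4)*(-4) + 0 = -5 + 0 = -5)
t(y, I) = 5 - I
t(-1*(-58), 190) - x(u) = (5 - 1*190) - 1*183 = (5 - 190) - 183 = -185 - 183 = -368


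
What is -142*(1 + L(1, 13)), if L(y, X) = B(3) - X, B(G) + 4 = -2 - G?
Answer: 2982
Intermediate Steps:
B(G) = -6 - G (B(G) = -4 + (-2 - G) = -6 - G)
L(y, X) = -9 - X (L(y, X) = (-6 - 1*3) - X = (-6 - 3) - X = -9 - X)
-142*(1 + L(1, 13)) = -142*(1 + (-9 - 1*13)) = -142*(1 + (-9 - 13)) = -142*(1 - 22) = -142*(-21) = 2982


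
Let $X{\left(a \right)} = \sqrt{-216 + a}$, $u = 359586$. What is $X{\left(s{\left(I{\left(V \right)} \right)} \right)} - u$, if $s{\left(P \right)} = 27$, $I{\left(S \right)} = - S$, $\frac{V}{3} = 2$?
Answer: $-359586 + 3 i \sqrt{21} \approx -3.5959 \cdot 10^{5} + 13.748 i$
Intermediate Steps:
$V = 6$ ($V = 3 \cdot 2 = 6$)
$X{\left(s{\left(I{\left(V \right)} \right)} \right)} - u = \sqrt{-216 + 27} - 359586 = \sqrt{-189} - 359586 = 3 i \sqrt{21} - 359586 = -359586 + 3 i \sqrt{21}$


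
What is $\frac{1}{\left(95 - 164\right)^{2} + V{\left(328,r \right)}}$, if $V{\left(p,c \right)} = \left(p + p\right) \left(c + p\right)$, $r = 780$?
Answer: $\frac{1}{731609} \approx 1.3669 \cdot 10^{-6}$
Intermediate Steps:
$V{\left(p,c \right)} = 2 p \left(c + p\right)$
$\frac{1}{\left(95 - 164\right)^{2} + V{\left(328,r \right)}} = \frac{1}{\left(95 - 164\right)^{2} + 2 \cdot 328 \left(780 + 328\right)} = \frac{1}{\left(-69\right)^{2} + 2 \cdot 328 \cdot 1108} = \frac{1}{4761 + 726848} = \frac{1}{731609}$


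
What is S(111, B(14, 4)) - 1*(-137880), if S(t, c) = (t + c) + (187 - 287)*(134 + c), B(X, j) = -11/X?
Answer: 1745363/14 ≈ 1.2467e+5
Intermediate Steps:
S(t, c) = -13400 + t - 99*c (S(t, c) = (c + t) - 100*(134 + c) = (c + t) + (-13400 - 100*c) = -13400 + t - 99*c)
S(111, B(14, 4)) - 1*(-137880) = (-13400 + 111 - (-1089)/14) - 1*(-137880) = (-13400 + 111 - (-1089)/14) + 137880 = (-13400 + 111 - 99*(-11/14)) + 137880 = (-13400 + 111 + 1089/14) + 137880 = -184957/14 + 137880 = 1745363/14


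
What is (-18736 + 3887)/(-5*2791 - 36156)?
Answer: 14849/50111 ≈ 0.29632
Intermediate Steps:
(-18736 + 3887)/(-5*2791 - 36156) = -14849/(-13955 - 36156) = -14849/(-50111) = -14849*(-1/50111) = 14849/50111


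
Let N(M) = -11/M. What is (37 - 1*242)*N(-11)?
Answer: -205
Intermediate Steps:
(37 - 1*242)*N(-11) = (37 - 1*242)*(-11/(-11)) = (37 - 242)*(-11*(-1/11)) = -205*1 = -205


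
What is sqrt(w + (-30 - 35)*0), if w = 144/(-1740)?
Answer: 2*I*sqrt(435)/145 ≈ 0.28768*I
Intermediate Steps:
w = -12/145 (w = 144*(-1/1740) = -12/145 ≈ -0.082759)
sqrt(w + (-30 - 35)*0) = sqrt(-12/145 + (-30 - 35)*0) = sqrt(-12/145 - 65*0) = sqrt(-12/145 + 0) = sqrt(-12/145) = 2*I*sqrt(435)/145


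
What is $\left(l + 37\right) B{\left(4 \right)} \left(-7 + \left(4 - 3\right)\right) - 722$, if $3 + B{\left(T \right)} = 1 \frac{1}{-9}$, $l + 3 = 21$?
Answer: $\frac{914}{3} \approx 304.67$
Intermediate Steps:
$l = 18$ ($l = -3 + 21 = 18$)
$B{\left(T \right)} = - \frac{28}{9}$ ($B{\left(T \right)} = -3 + 1 \frac{1}{-9} = -3 + 1 \left(- \frac{1}{9}\right) = -3 - \frac{1}{9} = - \frac{28}{9}$)
$\left(l + 37\right) B{\left(4 \right)} \left(-7 + \left(4 - 3\right)\right) - 722 = \left(18 + 37\right) \left(- \frac{28 \left(-7 + \left(4 - 3\right)\right)}{9}\right) - 722 = 55 \left(- \frac{28 \left(-7 + \left(4 - 3\right)\right)}{9}\right) - 722 = 55 \left(- \frac{28 \left(-7 + 1\right)}{9}\right) - 722 = 55 \left(\left(- \frac{28}{9}\right) \left(-6\right)\right) - 722 = 55 \cdot \frac{56}{3} - 722 = \frac{3080}{3} - 722 = \frac{914}{3}$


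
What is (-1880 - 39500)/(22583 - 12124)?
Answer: -41380/10459 ≈ -3.9564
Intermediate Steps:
(-1880 - 39500)/(22583 - 12124) = -41380/10459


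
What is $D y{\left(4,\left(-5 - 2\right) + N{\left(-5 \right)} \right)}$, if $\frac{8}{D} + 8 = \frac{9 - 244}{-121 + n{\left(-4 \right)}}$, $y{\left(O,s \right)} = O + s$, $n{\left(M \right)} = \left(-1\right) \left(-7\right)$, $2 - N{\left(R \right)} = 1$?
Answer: $\frac{1824}{677} \approx 2.6942$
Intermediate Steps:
$N{\left(R \right)} = 1$ ($N{\left(R \right)} = 2 - 1 = 1$)
$n{\left(M \right)} = 7$
$D = - \frac{912}{677}$ ($D = \frac{8}{-8 + \frac{9 - 244}{-121 + 7}} = \frac{8}{-8 + \frac{9 - 244}{-114}} = \frac{8}{-8 + \left(9 - 244\right) \left(- \frac{1}{114}\right)} = \frac{8}{-8 - - \frac{235}{114}} = \frac{8}{-8 + \frac{235}{114}} = \frac{8}{- \frac{677}{114}} = 8 \left(- \frac{114}{677}\right) = - \frac{912}{677} \approx -1.3471$)
$D y{\left(4,\left(-5 - 2\right) + N{\left(-5 \right)} \right)} = - \frac{912 \left(4 + \left(\left(-5 - 2\right) + 1\right)\right)}{677} = - \frac{912 \left(4 + \left(-7 + 1\right)\right)}{677} = - \frac{912 \left(4 - 6\right)}{677} = \left(- \frac{912}{677}\right) \left(-2\right) = \frac{1824}{677}$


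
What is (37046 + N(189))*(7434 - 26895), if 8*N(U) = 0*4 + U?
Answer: -5771295777/8 ≈ -7.2141e+8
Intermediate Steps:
N(U) = U/8 (N(U) = (0*4 + U)/8 = (0 + U)/8 = U/8)
(37046 + N(189))*(7434 - 26895) = (37046 + (1/8)*189)*(7434 - 26895) = (37046 + 189/8)*(-19461) = (296557/8)*(-19461) = -5771295777/8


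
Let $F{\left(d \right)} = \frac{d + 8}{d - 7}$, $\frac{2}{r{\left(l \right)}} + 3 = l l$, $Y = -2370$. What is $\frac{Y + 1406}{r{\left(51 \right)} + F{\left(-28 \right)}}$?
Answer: $- \frac{8765652}{5203} \approx -1684.7$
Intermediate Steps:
$r{\left(l \right)} = \frac{2}{-3 + l^{2}}$ ($r{\left(l \right)} = \frac{2}{-3 + l l} = \frac{2}{-3 + l^{2}}$)
$F{\left(d \right)} = \frac{8 + d}{-7 + d}$
$\frac{Y + 1406}{r{\left(51 \right)} + F{\left(-28 \right)}} = \frac{-2370 + 1406}{\frac{2}{-3 + 51^{2}} + \frac{8 - 28}{-7 - 28}} = - \frac{964}{\frac{2}{-3 + 2601} + \frac{1}{-35} \left(-20\right)} = - \frac{964}{\frac{2}{2598} - - \frac{4}{7}} = - \frac{964}{2 \cdot \frac{1}{2598} + \frac{4}{7}} = - \frac{964}{\frac{1}{1299} + \frac{4}{7}} = - \frac{964}{\frac{5203}{9093}} = \left(-964\right) \frac{9093}{5203} = - \frac{8765652}{5203}$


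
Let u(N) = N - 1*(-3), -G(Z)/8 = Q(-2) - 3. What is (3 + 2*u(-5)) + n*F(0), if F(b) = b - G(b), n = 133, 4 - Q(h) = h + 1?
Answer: 2127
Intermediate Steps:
Q(h) = 3 - h (Q(h) = 4 - (h + 1) = 4 - (1 + h) = 4 + (-1 - h) = 3 - h)
G(Z) = -16 (G(Z) = -8*((3 - 1*(-2)) - 3) = -8*((3 + 2) - 3) = -8*(5 - 3) = -8*2 = -16)
F(b) = 16 + b (F(b) = b - 1*(-16) = b + 16 = 16 + b)
u(N) = 3 + N (u(N) = N + 3 = 3 + N)
(3 + 2*u(-5)) + n*F(0) = (3 + 2*(3 - 5)) + 133*(16 + 0) = (3 + 2*(-2)) + 133*16 = (3 - 4) + 2128 = -1 + 2128 = 2127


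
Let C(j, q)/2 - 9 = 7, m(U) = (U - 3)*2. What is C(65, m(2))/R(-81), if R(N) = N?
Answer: -32/81 ≈ -0.39506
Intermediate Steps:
m(U) = -6 + 2*U (m(U) = (-3 + U)*2 = -6 + 2*U)
C(j, q) = 32 (C(j, q) = 18 + 2*7 = 18 + 14 = 32)
C(65, m(2))/R(-81) = 32/(-81) = 32*(-1/81) = -32/81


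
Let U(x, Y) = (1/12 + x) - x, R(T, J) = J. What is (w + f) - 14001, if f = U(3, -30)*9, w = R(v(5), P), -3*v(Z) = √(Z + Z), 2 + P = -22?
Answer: -56097/4 ≈ -14024.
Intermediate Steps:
P = -24 (P = -2 - 22 = -24)
v(Z) = -√2*√Z/3 (v(Z) = -√(Z + Z)/3 = -√2*√Z/3)
w = -24
U(x, Y) = 1/12 (U(x, Y) = (1/12 + x) - x = 1/12)
f = ¾ (f = (1/12)*9 = ¾ ≈ 0.75000)
(w + f) - 14001 = (-24 + ¾) - 14001 = -93/4 - 14001 = -56097/4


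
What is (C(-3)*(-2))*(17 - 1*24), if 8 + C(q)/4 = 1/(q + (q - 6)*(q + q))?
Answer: -22792/51 ≈ -446.90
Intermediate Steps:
C(q) = -32 + 4/(q + 2*q*(-6 + q)) (C(q) = -32 + 4/(q + (q - 6)*(q + q)) = -32 + 4/(q + (-6 + q)*(2*q)) = -32 + 4/(q + 2*q*(-6 + q)))
(C(-3)*(-2))*(17 - 1*24) = ((4*(1 - 16*(-3)**2 + 88*(-3))/(-3*(-11 + 2*(-3))))*(-2))*(17 - 1*24) = ((4*(-1/3)*(1 - 16*9 - 264)/(-11 - 6))*(-2))*(17 - 24) = ((4*(-1/3)*(1 - 144 - 264)/(-17))*(-2))*(-7) = ((4*(-1/3)*(-1/17)*(-407))*(-2))*(-7) = -1628/51*(-2)*(-7) = (3256/51)*(-7) = -22792/51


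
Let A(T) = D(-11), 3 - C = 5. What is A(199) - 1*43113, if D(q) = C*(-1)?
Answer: -43111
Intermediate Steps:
C = -2 (C = 3 - 1*5 = 3 - 5 = -2)
D(q) = 2 (D(q) = -2*(-1) = 2)
A(T) = 2
A(199) - 1*43113 = 2 - 1*43113 = 2 - 43113 = -43111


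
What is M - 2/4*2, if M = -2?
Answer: -3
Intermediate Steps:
M - 2/4*2 = -2 - 2/4*2 = -2 - 2*1/4*2 = -2 - 1/2*2 = -2 - 1 = -3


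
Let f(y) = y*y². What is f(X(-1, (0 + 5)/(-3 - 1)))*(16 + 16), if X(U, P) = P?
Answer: -125/2 ≈ -62.500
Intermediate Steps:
f(y) = y³
f(X(-1, (0 + 5)/(-3 - 1)))*(16 + 16) = ((0 + 5)/(-3 - 1))³*(16 + 16) = (5/(-4))³*32 = (5*(-¼))³*32 = (-5/4)³*32 = -125/64*32 = -125/2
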